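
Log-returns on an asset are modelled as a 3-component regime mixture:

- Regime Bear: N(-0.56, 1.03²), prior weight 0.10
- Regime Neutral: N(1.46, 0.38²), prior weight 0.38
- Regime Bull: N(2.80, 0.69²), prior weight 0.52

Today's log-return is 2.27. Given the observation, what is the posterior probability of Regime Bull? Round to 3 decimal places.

Posterior ∝ prior × likelihood, so P(k | x) ∝ P(Z=k) f_k(x); normalise over all components.
Evaluate each component's likelihood at the observed value:
  f_Bear = 0.0088878
  f_Neutral = 0.108265
  f_Bull = 0.430471
Unnormalised posteriors:
  P(Z=Bear)·f_Bear = 0.10 × 0.0088878 = 0.00088878
  P(Z=Neutral)·f_Neutral = 0.38 × 0.108265 = 0.0411409
  P(Z=Bull)·f_Bull = 0.52 × 0.430471 = 0.223845
Marginal: 0.00088878 + 0.0411409 + 0.223845 = 0.265874
P(Regime Bull | x) = 0.223845 / 0.265874 ≈ 0.842

0.842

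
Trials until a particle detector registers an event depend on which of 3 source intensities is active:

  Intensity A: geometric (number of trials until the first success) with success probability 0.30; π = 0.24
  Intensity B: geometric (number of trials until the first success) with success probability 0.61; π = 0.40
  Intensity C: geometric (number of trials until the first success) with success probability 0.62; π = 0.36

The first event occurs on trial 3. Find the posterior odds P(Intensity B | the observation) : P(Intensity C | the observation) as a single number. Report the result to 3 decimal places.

1.151

Only the two components matter; the odds are (π_i f_i(x)) / (π_j f_j(x)).
Geometric probabilities:
  p_A = 0.30·(1−0.30)^2 = 0.30·0.49 = 0.147
  p_B = 0.61·(1−0.61)^2 = 0.61·0.1521 = 0.092781
  p_C = 0.62·(1−0.62)^2 = 0.62·0.1444 = 0.089528
Posterior odds = (π_B·p_B) / (π_C·p_C) = (0.40·0.092781) / (0.36·0.089528) = 0.0371124 / 0.0322301 ≈ 1.151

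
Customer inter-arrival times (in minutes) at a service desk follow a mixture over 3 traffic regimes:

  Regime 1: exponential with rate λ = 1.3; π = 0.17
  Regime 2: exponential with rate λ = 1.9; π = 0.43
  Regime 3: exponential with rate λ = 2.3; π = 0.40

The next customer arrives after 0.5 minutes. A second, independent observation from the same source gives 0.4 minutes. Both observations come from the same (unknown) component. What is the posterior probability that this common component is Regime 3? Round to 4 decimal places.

0.4192

Posterior ∝ prior × likelihood, so P(k | x) ∝ w_k f_k(x); normalise over all components.
Since both observations come from the same component, the likelihood for component k is f_k(x₁)·f_k(x₂).
  L_1 = [0.67866] × [0.772877] = 0.52452
  L_2 = [0.734808] × [0.888566] = 0.652926
  L_3 = [0.728265] × [0.916594] = 0.667523
Prior × likelihood for each component:
  w_1·L_1 = 0.17 × 0.52452 = 0.0891684
  w_2·L_2 = 0.43 × 0.652926 = 0.280758
  w_3·L_3 = 0.40 × 0.667523 = 0.267009
Evidence: 0.0891684 + 0.280758 + 0.267009 = 0.636936
So the posterior for Regime 3 is 0.267009 / 0.636936 ≈ 0.4192.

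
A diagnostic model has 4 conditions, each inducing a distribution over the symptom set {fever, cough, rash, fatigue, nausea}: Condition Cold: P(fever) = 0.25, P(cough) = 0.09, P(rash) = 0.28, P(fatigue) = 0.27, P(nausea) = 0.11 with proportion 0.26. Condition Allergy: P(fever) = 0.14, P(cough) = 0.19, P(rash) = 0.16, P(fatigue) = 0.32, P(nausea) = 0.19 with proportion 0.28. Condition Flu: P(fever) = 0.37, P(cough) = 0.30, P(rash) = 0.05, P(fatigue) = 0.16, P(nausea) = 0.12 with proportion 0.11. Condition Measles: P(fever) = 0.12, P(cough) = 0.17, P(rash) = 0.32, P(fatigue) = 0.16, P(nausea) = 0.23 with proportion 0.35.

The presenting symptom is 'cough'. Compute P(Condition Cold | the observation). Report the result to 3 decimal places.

0.138

P(component k | x) = π_k·f_k(x) / marginal(x), where marginal(x) = Σ_j π_j·f_j(x).
Categorical probabilities:
  f_Cold = P(cough | comp) = 0.09
  f_Allergy = P(cough | comp) = 0.19
  f_Flu = P(cough | comp) = 0.30
  f_Measles = P(cough | comp) = 0.17
Multiply by the mixture weights:
  π_Cold·f_Cold = 0.26 × 0.09 = 0.0234
  π_Allergy·f_Allergy = 0.28 × 0.19 = 0.0532
  π_Flu·f_Flu = 0.11 × 0.3 = 0.033
  π_Measles·f_Measles = 0.35 × 0.17 = 0.0595
Sum: 0.0234 + 0.0532 + 0.033 + 0.0595 = 0.1691
Responsibility of Condition Cold: 0.0234 / 0.1691 ≈ 0.138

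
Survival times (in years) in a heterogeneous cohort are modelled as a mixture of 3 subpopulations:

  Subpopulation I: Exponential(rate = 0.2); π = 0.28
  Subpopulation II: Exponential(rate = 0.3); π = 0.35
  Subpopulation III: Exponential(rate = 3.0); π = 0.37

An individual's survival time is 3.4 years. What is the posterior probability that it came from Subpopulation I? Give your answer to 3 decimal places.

0.428

P(component k | x) = π_k·f_k(x) / marginal(x), where marginal(x) = Σ_j π_j·f_j(x).
Evaluate each component's likelihood at the observed value:
  L_I = 0.2·e^(−0.2·3.4) = 0.2·e^(−0.6800) = 0.101323
  L_II = 0.3·e^(−0.3·3.4) = 0.3·e^(−1.0200) = 0.108178
  L_III = 3.0·e^(−3.0·3.4) = 3.0·e^(−10.2000) = 0.000111511
Prior × likelihood for each component:
  π_I·L_I = 0.28 × 0.101323 = 0.0283706
  π_II·L_II = 0.35 × 0.108178 = 0.0378625
  π_III·L_III = 0.37 × 0.000111511 = 4.12591e-05
Sum: 0.0283706 + 0.0378625 + 4.12591e-05 = 0.0662743
P(Subpopulation I | x) = 0.0283706 / 0.0662743 ≈ 0.428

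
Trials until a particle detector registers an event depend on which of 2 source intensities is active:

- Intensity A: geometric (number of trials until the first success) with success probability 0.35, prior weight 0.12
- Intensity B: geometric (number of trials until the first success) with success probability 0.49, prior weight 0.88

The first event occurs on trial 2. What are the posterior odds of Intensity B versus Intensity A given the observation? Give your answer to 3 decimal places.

Posterior odds = (π_i f_i(x)) / (π_j f_j(x)); the normalising sum cancels.
Evaluate each component's likelihood at the observed value:
  p_A = 0.35·(1−0.35)^1 = 0.35·0.65 = 0.2275
  p_B = 0.49·(1−0.49)^1 = 0.49·0.51 = 0.2499
Odds = (0.88/0.12) × (0.2499/0.2275) = 7.33333 × 1.09846 ≈ 8.055

8.055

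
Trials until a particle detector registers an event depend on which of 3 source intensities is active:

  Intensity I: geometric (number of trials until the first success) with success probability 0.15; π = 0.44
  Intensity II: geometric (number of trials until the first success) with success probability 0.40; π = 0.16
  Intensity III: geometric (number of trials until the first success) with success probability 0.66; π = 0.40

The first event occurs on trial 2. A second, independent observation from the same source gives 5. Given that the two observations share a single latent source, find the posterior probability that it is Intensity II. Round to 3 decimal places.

0.277

The responsibility of component k is P(Z=k) f_k(x) divided by Σ_j P(Z=j) f_j(x).
Since both observations come from the same component, the likelihood for component k is f_k(x₁)·f_k(x₂).
  p_I = [0.15·(1−0.15)^1 = 0.15·0.85 = 0.1275] × [0.0783009] = 0.00998337
  p_II = [0.40·(1−0.40)^1 = 0.40·0.6 = 0.24] × [0.05184] = 0.0124416
  p_III = [0.66·(1−0.66)^1 = 0.66·0.34 = 0.2244] × [0.00881982] = 0.00197917
Multiply by the mixture weights:
  P(Z=I)·p_I = 0.44 × 0.00998337 = 0.00439268
  P(Z=II)·p_II = 0.16 × 0.0124416 = 0.00199066
  P(Z=III)·p_III = 0.40 × 0.00197917 = 0.000791667
Marginal: 0.00439268 + 0.00199066 + 0.000791667 = 0.00717501
Responsibility of Intensity II: 0.00199066 / 0.00717501 ≈ 0.277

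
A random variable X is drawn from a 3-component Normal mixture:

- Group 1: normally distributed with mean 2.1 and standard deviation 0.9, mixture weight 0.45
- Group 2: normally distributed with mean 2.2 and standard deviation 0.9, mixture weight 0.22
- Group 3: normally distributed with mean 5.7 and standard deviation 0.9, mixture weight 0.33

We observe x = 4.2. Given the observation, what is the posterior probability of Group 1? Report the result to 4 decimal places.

By Bayes' theorem, P(k | x) = P(Z=k) f_k(x) / Σ_j P(Z=j) f_j(x).
Evaluate each component's likelihood at the observed value:
  L_1 = (1/(0.9·√(2π)))·exp(−(4.2−2.1)²/(2·0.9²)) = 0.443269·exp(-2.72222) = 0.0291354
  L_2 = (1/(0.9·√(2π)))·exp(−(4.2−2.2)²/(2·0.9²)) = 0.443269·exp(-2.46914) = 0.0375263
  L_3 = (1/(0.9·√(2π)))·exp(−(4.2−5.7)²/(2·0.9²)) = 0.443269·exp(-1.38889) = 0.11053
Weight by the priors:
  P(Z=1)·L_1 = 0.45 × 0.0291354 = 0.0131109
  P(Z=2)·L_2 = 0.22 × 0.0375263 = 0.00825578
  P(Z=3)·L_3 = 0.33 × 0.11053 = 0.036475
Normaliser: 0.0131109 + 0.00825578 + 0.036475 = 0.0578417
So the posterior for Group 1 is 0.0131109 / 0.0578417 ≈ 0.2267.

0.2267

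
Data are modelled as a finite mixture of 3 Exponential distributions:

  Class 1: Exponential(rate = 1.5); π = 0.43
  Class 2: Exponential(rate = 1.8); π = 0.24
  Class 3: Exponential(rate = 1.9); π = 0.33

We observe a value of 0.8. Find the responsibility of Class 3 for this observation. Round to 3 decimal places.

0.316

Posterior ∝ prior × likelihood, so P(k | x) ∝ π_k f_k(x); normalise over all components.
Exponential densities:
  f_1 = 1.5·e^(−1.5·0.8) = 1.5·e^(−1.2000) = 0.451791
  f_2 = 1.8·e^(−1.8·0.8) = 1.8·e^(−1.4400) = 0.42647
  f_3 = 1.9·e^(−1.9·0.8) = 1.9·e^(−1.5200) = 0.415553
Prior × likelihood for each component:
  π_1·f_1 = 0.43 × 0.451791 = 0.19427
  π_2·f_2 = 0.24 × 0.42647 = 0.102353
  π_3·f_3 = 0.33 × 0.415553 = 0.137132
Normaliser: 0.19427 + 0.102353 + 0.137132 = 0.433755
So the posterior for Class 3 is 0.137132 / 0.433755 ≈ 0.316.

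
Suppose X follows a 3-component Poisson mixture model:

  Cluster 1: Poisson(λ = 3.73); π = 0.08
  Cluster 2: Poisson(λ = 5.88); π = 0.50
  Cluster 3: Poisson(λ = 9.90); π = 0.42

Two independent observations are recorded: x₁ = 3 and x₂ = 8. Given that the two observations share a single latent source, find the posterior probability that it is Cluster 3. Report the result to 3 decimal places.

The responsibility of component k is P(Z=k) f_k(x) divided by Σ_j P(Z=j) f_j(x).
Since both observations come from the same component, the likelihood for component k is f_k(x₁)·f_k(x₂).
  f_1 = [e^(−3.73)·3.73^3/3! = 0.207519] × [0.0222962] = 0.00462688
  f_2 = [e^(−5.88)·5.88^3/3! = 0.0946955] × [0.0990482] = 0.00937941
  f_3 = [e^(−9.90)·9.90^3/3! = 0.00811407] × [0.114827] = 0.000931718
Unnormalised posteriors:
  P(Z=1)·f_1 = 0.08 × 0.00462688 = 0.000370151
  P(Z=2)·f_2 = 0.50 × 0.00937941 = 0.00468971
  P(Z=3)·f_3 = 0.42 × 0.000931718 = 0.000391322
Sum: 0.000370151 + 0.00468971 + 0.000391322 = 0.00545118
P(Cluster 3 | data) = 0.000391322 / 0.00545118 ≈ 0.072

0.072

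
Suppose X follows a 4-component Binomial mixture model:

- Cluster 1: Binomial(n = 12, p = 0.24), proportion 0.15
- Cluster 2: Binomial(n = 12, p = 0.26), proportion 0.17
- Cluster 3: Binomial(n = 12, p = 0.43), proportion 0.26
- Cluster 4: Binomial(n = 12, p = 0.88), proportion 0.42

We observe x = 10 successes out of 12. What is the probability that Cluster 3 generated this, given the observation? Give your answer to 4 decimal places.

0.0107

By Bayes' theorem, P(k | x) = w_k f_k(x) / Σ_j w_j f_j(x).
Binomial probabilities:
  p_1 = 2.41704e-05
  p_2 = 5.102e-05
  p_3 = 0.00463424
  p_4 = 0.264687
Prior × likelihood for each component:
  w_1·p_1 = 0.15 × 2.41704e-05 = 3.62556e-06
  w_2·p_2 = 0.17 × 5.102e-05 = 8.67341e-06
  w_3·p_3 = 0.26 × 0.00463424 = 0.0012049
  w_4·p_4 = 0.42 × 0.264687 = 0.111169
Evidence: 3.62556e-06 + 8.67341e-06 + 0.0012049 + 0.111169 = 0.112386
P(Cluster 3 | 10 successes out of 12) = 0.0012049 / 0.112386 ≈ 0.0107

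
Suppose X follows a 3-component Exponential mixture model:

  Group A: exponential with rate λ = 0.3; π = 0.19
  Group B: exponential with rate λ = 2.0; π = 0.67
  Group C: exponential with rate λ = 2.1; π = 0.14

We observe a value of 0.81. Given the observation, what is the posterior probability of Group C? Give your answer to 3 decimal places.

By Bayes' theorem, P(k | x) = π_k f_k(x) / Σ_j π_j f_j(x).
Exponential densities:
  f_A = 0.3·e^(−0.3·0.81) = 0.3·e^(−0.2430) = 0.235281
  f_B = 2.0·e^(−2.0·0.81) = 2.0·e^(−1.6200) = 0.395797
  f_C = 2.1·e^(−2.1·0.81) = 2.1·e^(−1.7010) = 0.383252
Multiply by the mixture weights:
  π_A·f_A = 0.19 × 0.235281 = 0.0447035
  π_B·f_B = 0.67 × 0.395797 = 0.265184
  π_C·f_C = 0.14 × 0.383252 = 0.0536553
Sum: 0.0447035 + 0.265184 + 0.0536553 = 0.363543
P(Group C | x) = 0.0536553 / 0.363543 ≈ 0.148

0.148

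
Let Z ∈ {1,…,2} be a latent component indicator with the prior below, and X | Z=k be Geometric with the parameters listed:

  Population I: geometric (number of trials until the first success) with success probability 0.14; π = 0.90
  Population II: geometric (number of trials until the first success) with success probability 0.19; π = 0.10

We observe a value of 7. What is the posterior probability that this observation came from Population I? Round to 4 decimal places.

0.9048

Apply Bayes' rule: the posterior for each component is proportional to its prior times its likelihood at x.
Component likelihoods at x = 7:
  p_I = 0.0566394
  p_II = 0.0536616
Prior × likelihood for each component:
  w_I·p_I = 0.90 × 0.0566394 = 0.0509755
  w_II·p_II = 0.10 × 0.0536616 = 0.00536616
Sum: 0.0509755 + 0.00536616 = 0.0563416
P(Population I | the observation) = 0.0509755 / 0.0563416 ≈ 0.9048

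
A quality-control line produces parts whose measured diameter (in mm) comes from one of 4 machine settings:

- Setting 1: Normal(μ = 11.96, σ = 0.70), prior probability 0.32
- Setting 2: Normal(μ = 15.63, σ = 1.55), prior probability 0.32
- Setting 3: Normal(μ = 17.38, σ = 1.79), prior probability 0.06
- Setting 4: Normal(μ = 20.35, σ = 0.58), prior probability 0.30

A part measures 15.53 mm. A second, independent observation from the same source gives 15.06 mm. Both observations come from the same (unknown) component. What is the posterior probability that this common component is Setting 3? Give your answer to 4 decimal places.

By Bayes' theorem, P(k | x) = π_k f_k(x) / Σ_j π_j f_j(x).
Since both observations come from the same component, the likelihood for component k is f_k(x₁)·f_k(x₂).
  p_1 = [(1/(0.70·√(2π)))·exp(−(15.53−11.96)²/(2·0.70²)) = 0.569918·exp(-13.00500) = 1.28178e-06] × [3.14099e-05] = 4.02605e-11
  p_2 = [(1/(1.55·√(2π)))·exp(−(15.53−15.63)²/(2·1.55²)) = 0.257382·exp(-0.00208) = 0.256847] × [0.240554] = 0.0617856
  p_3 = [(1/(1.79·√(2π)))·exp(−(15.53−17.38)²/(2·1.79²)) = 0.222873·exp(-0.53408) = 0.13065] × [0.0962239] = 0.0125716
  p_4 = [(1/(0.58·√(2π)))·exp(−(15.53−20.35)²/(2·0.58²)) = 0.687832·exp(-34.53092) = 6.9326e-16] × [5.93826e-19] = 4.11675e-34
Weight by the priors:
  π_1·p_1 = 0.32 × 4.02605e-11 = 1.28834e-11
  π_2·p_2 = 0.32 × 0.0617856 = 0.0197714
  π_3·p_3 = 0.06 × 0.0125716 = 0.000754297
  π_4·p_4 = 0.30 × 4.11675e-34 = 1.23503e-34
Evidence: 1.28834e-11 + 0.0197714 + 0.000754297 + 1.23503e-34 = 0.0205257
P(Setting 3 | x₁,x₂) = 0.000754297 / 0.0205257 ≈ 0.0367

0.0367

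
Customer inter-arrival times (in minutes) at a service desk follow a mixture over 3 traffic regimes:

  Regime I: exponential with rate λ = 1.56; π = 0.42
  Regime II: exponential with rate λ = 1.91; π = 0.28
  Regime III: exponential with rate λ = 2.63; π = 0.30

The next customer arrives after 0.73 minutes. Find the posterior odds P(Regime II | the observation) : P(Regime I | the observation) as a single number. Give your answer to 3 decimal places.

0.632

Only the two components matter; the odds are (π_i f_i(x)) / (π_j f_j(x)).
Exponential densities:
  L_I = 0.499517
  L_II = 0.473693
  L_III = 0.385615
Posterior odds = (π_II·L_II) / (π_I·L_I) = (0.28·0.473693) / (0.42·0.499517) = 0.132634 / 0.209797 ≈ 0.632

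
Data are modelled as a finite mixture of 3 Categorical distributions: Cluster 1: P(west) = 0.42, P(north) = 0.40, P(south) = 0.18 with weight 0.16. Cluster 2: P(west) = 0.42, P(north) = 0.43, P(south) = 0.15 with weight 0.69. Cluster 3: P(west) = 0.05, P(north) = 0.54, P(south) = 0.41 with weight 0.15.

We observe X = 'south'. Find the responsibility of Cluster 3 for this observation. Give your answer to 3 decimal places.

Apply Bayes' rule: the posterior for each component is proportional to its prior times its likelihood at x.
Component likelihoods at x = 'south':
  f_1 = 0.18
  f_2 = 0.15
  f_3 = 0.41
Prior × likelihood for each component:
  π_1·f_1 = 0.16 × 0.18 = 0.0288
  π_2·f_2 = 0.69 × 0.15 = 0.1035
  π_3·f_3 = 0.15 × 0.41 = 0.0615
Normaliser: 0.0288 + 0.1035 + 0.0615 = 0.1938
P(Cluster 3 | x) ≈ 0.317

0.317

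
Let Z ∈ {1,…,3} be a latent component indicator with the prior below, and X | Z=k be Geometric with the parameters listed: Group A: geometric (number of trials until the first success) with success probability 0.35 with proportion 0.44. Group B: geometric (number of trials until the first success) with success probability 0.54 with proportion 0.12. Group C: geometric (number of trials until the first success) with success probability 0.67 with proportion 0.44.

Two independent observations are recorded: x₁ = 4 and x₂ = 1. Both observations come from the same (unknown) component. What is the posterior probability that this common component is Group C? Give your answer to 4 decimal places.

P(component k | x) = w_k·f_k(x) / marginal(x), where marginal(x) = Σ_j w_j·f_j(x).
Since both observations come from the same component, the likelihood for component k is f_k(x₁)·f_k(x₂).
  L_A = [0.35·(1−0.35)^3 = 0.35·0.274625 = 0.0961188] × [0.35] = 0.0336416
  L_B = [0.54·(1−0.54)^3 = 0.54·0.097336 = 0.0525614] × [0.54] = 0.0283832
  L_C = [0.67·(1−0.67)^3 = 0.67·0.035937 = 0.0240778] × [0.67] = 0.0161321
Unnormalised posteriors:
  w_A·L_A = 0.44 × 0.0336416 = 0.0148023
  w_B·L_B = 0.12 × 0.0283832 = 0.00340598
  w_C·L_C = 0.44 × 0.0161321 = 0.00709813
Denominator: 0.0148023 + 0.00340598 + 0.00709813 = 0.0253064
P(Group C | x₁, x₂) = 0.00709813 / 0.0253064 ≈ 0.2805

0.2805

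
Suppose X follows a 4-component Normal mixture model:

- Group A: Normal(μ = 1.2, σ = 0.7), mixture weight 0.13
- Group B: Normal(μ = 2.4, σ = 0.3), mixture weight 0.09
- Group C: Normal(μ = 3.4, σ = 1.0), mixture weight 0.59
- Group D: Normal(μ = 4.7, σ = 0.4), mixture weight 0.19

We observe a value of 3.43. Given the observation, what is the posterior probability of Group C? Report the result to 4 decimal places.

Apply Bayes' rule: the posterior for each component is proportional to its prior times its likelihood at x.
Normal densities:
  p_A = (1/(0.7·√(2π)))·exp(−(3.43−1.2)²/(2·0.7²)) = 0.569918·exp(-5.07439) = 0.00356479
  p_B = (1/(0.3·√(2π)))·exp(−(3.43−2.4)²/(2·0.3²)) = 1.329808·exp(-5.89389) = 0.00366527
  p_C = (1/(1.0·√(2π)))·exp(−(3.43−3.4)²/(2·1.0²)) = 0.398942·exp(-0.00045) = 0.398763
  p_D = (1/(0.4·√(2π)))·exp(−(3.43−4.7)²/(2·0.4²)) = 0.997356·exp(-5.04031) = 0.00645461
Prior × likelihood for each component:
  π_A·p_A = 0.13 × 0.00356479 = 0.000463422
  π_B·p_B = 0.09 × 0.00366527 = 0.000329874
  π_C·p_C = 0.59 × 0.398763 = 0.23527
  π_D·p_D = 0.19 × 0.00645461 = 0.00122638
Denominator: 0.000463422 + 0.000329874 + 0.23527 + 0.00122638 = 0.23729
Responsibility of Group C: 0.23527 / 0.23729 ≈ 0.9915

0.9915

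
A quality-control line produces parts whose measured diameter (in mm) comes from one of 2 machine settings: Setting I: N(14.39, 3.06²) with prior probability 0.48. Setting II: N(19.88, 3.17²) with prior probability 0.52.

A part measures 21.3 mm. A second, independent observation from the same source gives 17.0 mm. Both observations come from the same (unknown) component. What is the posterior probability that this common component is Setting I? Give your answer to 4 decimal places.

By Bayes' theorem, P(k | x) = π_k f_k(x) / Σ_j π_j f_j(x).
Since both observations come from the same component, the likelihood for component k is f_k(x₁)·f_k(x₂).
  L_I = [0.0101832] × [0.0906175] = 0.000922773
  L_II = [0.113836] × [0.0832946] = 0.00948189
Weight by the priors:
  π_I·L_I = 0.48 × 0.000922773 = 0.000442931
  π_II·L_II = 0.52 × 0.00948189 = 0.00493058
Evidence: 0.000442931 + 0.00493058 = 0.00537351
P(Setting I | data) ≈ 0.0824

0.0824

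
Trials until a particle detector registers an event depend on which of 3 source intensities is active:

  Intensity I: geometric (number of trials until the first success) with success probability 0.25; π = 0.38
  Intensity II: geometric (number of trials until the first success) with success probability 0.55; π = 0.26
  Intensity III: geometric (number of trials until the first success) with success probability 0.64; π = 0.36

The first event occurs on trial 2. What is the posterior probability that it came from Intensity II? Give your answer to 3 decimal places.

0.294

Posterior ∝ prior × likelihood, so P(k | x) ∝ P(Z=k) f_k(x); normalise over all components.
Component likelihoods at x = 2:
  L_I = 0.25·(1−0.25)^1 = 0.25·0.75 = 0.1875
  L_II = 0.55·(1−0.55)^1 = 0.55·0.45 = 0.2475
  L_III = 0.64·(1−0.64)^1 = 0.64·0.36 = 0.2304
Weight by the priors:
  P(Z=I)·L_I = 0.38 × 0.1875 = 0.07125
  P(Z=II)·L_II = 0.26 × 0.2475 = 0.06435
  P(Z=III)·L_III = 0.36 × 0.2304 = 0.082944
Normaliser: 0.07125 + 0.06435 + 0.082944 = 0.218544
P(Intensity II | x) ≈ 0.294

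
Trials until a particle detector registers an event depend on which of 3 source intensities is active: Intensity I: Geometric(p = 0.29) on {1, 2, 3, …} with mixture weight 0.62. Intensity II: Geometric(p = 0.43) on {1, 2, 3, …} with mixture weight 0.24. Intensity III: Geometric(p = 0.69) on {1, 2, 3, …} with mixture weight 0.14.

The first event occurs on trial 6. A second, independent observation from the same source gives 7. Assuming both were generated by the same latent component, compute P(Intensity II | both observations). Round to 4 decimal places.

P(component k | x) = P(Z=k)·f_k(x) / marginal(x), where marginal(x) = Σ_j P(Z=j)·f_j(x).
Since both observations come from the same component, the likelihood for component k is f_k(x₁)·f_k(x₂).
  f_I = [0.0523227] × [0.0371491] = 0.00194374
  f_II = [0.0258728] × [0.0147475] = 0.000381558
  f_III = [0.00197541] × [0.000612378] = 1.2097e-06
Weight by the priors:
  P(Z=I)·f_I = 0.62 × 0.00194374 = 0.00120512
  P(Z=II)·f_II = 0.24 × 0.000381558 = 9.15739e-05
  P(Z=III)·f_III = 0.14 × 1.2097e-06 = 1.69358e-07
Marginal: 0.00120512 + 9.15739e-05 + 1.69358e-07 = 0.00129686
Responsibility of Intensity II: 9.15739e-05 / 0.00129686 ≈ 0.0706

0.0706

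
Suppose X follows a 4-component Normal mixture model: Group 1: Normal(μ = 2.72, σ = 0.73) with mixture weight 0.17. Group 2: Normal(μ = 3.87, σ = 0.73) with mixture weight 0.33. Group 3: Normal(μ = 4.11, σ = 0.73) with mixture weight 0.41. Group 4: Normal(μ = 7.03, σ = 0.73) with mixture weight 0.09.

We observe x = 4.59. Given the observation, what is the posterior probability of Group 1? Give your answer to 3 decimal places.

By Bayes' theorem, P(k | x) = π_k f_k(x) / Σ_j π_j f_j(x).
Component likelihoods at x = 4.59:
  p_1 = (1/(0.73·√(2π)))·exp(−(4.59−2.72)²/(2·0.73²)) = 0.546496·exp(-3.28101) = 0.020543
  p_2 = (1/(0.73·√(2π)))·exp(−(4.59−3.87)²/(2·0.73²)) = 0.546496·exp(-0.48640) = 0.336007
  p_3 = (1/(0.73·√(2π)))·exp(−(4.59−4.11)²/(2·0.73²)) = 0.546496·exp(-0.21618) = 0.440254
  p_4 = (1/(0.73·√(2π)))·exp(−(4.59−7.03)²/(2·0.73²)) = 0.546496·exp(-5.58604) = 0.00204928
Weight by the priors:
  π_1·p_1 = 0.17 × 0.020543 = 0.0034923
  π_2·p_2 = 0.33 × 0.336007 = 0.110882
  π_3·p_3 = 0.41 × 0.440254 = 0.180504
  π_4·p_4 = 0.09 × 0.00204928 = 0.000184435
Normaliser: 0.0034923 + 0.110882 + 0.180504 + 0.000184435 = 0.295063
P(Group 1 | data) = 0.0034923 / 0.295063 ≈ 0.012

0.012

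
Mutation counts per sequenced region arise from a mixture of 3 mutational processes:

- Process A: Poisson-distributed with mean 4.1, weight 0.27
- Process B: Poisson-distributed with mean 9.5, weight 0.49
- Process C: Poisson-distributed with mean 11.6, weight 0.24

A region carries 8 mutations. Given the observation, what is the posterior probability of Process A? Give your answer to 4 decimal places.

0.1017

Posterior ∝ prior × likelihood, so P(k | x) ∝ π_k f_k(x); normalise over all components.
Component likelihoods at x = 8 mutations:
  L_A = 0.0328203
  L_B = 0.12316
  L_C = 0.0745294
Weight by the priors:
  π_A·L_A = 0.27 × 0.0328203 = 0.00886149
  π_B·L_B = 0.49 × 0.12316 = 0.0603485
  π_C·L_C = 0.24 × 0.0745294 = 0.017887
Evidence: 0.00886149 + 0.0603485 + 0.017887 = 0.0870971
So the posterior for Process A is 0.00886149 / 0.0870971 ≈ 0.1017.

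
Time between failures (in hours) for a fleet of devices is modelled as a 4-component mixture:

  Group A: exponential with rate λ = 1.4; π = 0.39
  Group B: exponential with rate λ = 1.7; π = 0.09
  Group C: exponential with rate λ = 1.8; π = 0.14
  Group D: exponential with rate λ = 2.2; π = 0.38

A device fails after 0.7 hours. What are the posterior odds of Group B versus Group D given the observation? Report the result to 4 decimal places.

Only the two components matter; the odds are (π_i f_i(x)) / (π_j f_j(x)).
Component likelihoods at x = 0.7 hours:
  p_A = 1.4·e^(−1.4·0.7) = 1.4·e^(−0.9800) = 0.525436
  p_B = 1.7·e^(−1.7·0.7) = 1.7·e^(−1.1900) = 0.517176
  p_C = 1.8·e^(−1.8·0.7) = 1.8·e^(−1.2600) = 0.510577
  p_D = 2.2·e^(−2.2·0.7) = 2.2·e^(−1.5400) = 0.471638
Odds = (0.09/0.38) × (0.517176/0.471638) = 0.236842 × 1.09655 ≈ 0.2597

0.2597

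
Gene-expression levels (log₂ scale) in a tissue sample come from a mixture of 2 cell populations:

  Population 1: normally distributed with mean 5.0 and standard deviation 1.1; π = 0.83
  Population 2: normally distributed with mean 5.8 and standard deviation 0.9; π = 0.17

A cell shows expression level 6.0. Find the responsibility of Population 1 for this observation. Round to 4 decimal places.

0.7304

The responsibility of component k is π_k f_k(x) divided by Σ_j π_j f_j(x).
Evaluate each component's likelihood at the observed value:
  L_1 = (1/(1.1·√(2π)))·exp(−(6.0−5.0)²/(2·1.1²)) = 0.362675·exp(-0.41322) = 0.239915
  L_2 = (1/(0.9·√(2π)))·exp(−(6.0−5.8)²/(2·0.9²)) = 0.443269·exp(-0.02469) = 0.432458
Unnormalised posteriors:
  π_1·L_1 = 0.83 × 0.239915 = 0.199129
  π_2·L_2 = 0.17 × 0.432458 = 0.0735179
Marginal: 0.199129 + 0.0735179 = 0.272647
Responsibility of Population 1: 0.199129 / 0.272647 ≈ 0.7304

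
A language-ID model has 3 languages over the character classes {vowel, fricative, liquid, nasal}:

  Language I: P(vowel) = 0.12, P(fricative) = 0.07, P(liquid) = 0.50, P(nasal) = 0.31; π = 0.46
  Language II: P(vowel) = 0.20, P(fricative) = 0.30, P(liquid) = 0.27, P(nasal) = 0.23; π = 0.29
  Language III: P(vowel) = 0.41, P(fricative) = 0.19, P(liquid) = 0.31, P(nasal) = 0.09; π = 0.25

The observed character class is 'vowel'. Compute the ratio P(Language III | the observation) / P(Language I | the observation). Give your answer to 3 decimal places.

1.857

Since P(k|x) ∝ w_k f_k(x), the posterior odds are w_i f_i(x) / (w_j f_j(x)).
Evaluate each component's likelihood at the observed value:
  f_I = 0.12
  f_II = 0.2
  f_III = 0.41
Posterior odds = (w_III·f_III) / (w_I·f_I) = (0.25·0.41) / (0.46·0.12) = 0.1025 / 0.0552 ≈ 1.857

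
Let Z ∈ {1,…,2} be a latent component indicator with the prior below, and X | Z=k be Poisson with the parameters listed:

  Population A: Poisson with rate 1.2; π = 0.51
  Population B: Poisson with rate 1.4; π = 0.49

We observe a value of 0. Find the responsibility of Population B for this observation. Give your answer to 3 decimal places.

0.440

Apply Bayes' rule: the posterior for each component is proportional to its prior times its likelihood at x.
Component likelihoods at x = 0:
  f_A = e^(−1.2)·1.2^0/0! = 0.301194
  f_B = e^(−1.4)·1.4^0/0! = 0.246597
Unnormalised posteriors:
  π_A·f_A = 0.51 × 0.301194 = 0.153609
  π_B·f_B = 0.49 × 0.246597 = 0.120833
Sum: 0.153609 + 0.120833 = 0.274442
P(Population B | the observation) ≈ 0.440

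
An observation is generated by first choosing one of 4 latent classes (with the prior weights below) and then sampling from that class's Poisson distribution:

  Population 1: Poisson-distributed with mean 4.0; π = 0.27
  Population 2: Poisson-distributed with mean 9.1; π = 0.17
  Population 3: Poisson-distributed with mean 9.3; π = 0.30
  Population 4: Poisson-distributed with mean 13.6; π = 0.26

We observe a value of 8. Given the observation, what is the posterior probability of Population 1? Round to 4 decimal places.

0.1036

P(component k | x) = π_k·f_k(x) / marginal(x), where marginal(x) = Σ_j π_j·f_j(x).
Evaluate each component's likelihood at the observed value:
  L_1 = 0.0297702
  L_2 = 0.130236
  L_3 = 0.126883
  L_4 = 0.0360069
Weight by the priors:
  π_1·L_1 = 0.27 × 0.0297702 = 0.00803795
  π_2·L_2 = 0.17 × 0.130236 = 0.0221401
  π_3·L_3 = 0.30 × 0.126883 = 0.038065
  π_4·L_4 = 0.26 × 0.0360069 = 0.0093618
Marginal: 0.00803795 + 0.0221401 + 0.038065 + 0.0093618 = 0.0776048
So the posterior for Population 1 is 0.00803795 / 0.0776048 ≈ 0.1036.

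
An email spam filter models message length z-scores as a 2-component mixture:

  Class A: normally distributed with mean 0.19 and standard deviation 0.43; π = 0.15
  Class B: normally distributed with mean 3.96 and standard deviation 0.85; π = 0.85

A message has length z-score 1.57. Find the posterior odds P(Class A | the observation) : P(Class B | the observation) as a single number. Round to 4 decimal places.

0.1054

Only the two components matter; the odds are (w_i f_i(x)) / (w_j f_j(x)).
Component likelihoods at x = 1.57:
  L_A = 0.00538155
  L_B = 0.00900991
0.000807232 / 0.00765843 ≈ 0.1054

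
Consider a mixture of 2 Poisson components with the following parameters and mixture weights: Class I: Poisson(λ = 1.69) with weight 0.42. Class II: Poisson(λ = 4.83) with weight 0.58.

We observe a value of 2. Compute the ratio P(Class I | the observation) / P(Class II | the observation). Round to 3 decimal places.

2.048

Only the two components matter; the odds are (P(Z=i) f_i(x)) / (P(Z=j) f_j(x)).
Poisson probabilities:
  p_I = e^(−1.69)·1.69^2/2! = 0.263503
  p_II = e^(−4.83)·4.83^2/2! = 0.0931584
Posterior odds = (P(Z=I)·p_I) / (P(Z=II)·p_II) = (0.42·0.263503) / (0.58·0.0931584) = 0.110671 / 0.0540319 ≈ 2.048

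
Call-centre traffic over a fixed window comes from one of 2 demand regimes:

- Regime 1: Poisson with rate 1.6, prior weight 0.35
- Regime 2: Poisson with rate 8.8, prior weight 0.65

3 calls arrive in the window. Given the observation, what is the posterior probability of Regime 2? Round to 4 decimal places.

By Bayes' theorem, P(k | x) = π_k f_k(x) / Σ_j π_j f_j(x).
Component likelihoods at x = 3 calls:
  f_1 = e^(−1.6)·1.6^3/3! = 0.137828
  f_2 = e^(−8.8)·8.8^3/3! = 0.0171201
Prior × likelihood for each component:
  π_1·f_1 = 0.35 × 0.137828 = 0.0482398
  π_2·f_2 = 0.65 × 0.0171201 = 0.011128
Normaliser: 0.0482398 + 0.011128 = 0.0593678
P(Regime 2 | 3 calls) ≈ 0.1874

0.1874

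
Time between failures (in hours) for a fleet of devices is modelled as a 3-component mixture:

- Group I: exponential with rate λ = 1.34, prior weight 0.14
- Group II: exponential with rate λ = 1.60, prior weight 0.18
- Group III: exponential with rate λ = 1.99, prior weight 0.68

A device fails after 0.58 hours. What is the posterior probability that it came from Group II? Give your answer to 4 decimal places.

0.1817

Apply Bayes' rule: the posterior for each component is proportional to its prior times its likelihood at x.
Evaluate each component's likelihood at the observed value:
  p_I = 1.34·e^(−1.34·0.58) = 1.34·e^(−0.7772) = 0.615986
  p_II = 1.60·e^(−1.60·0.58) = 1.60·e^(−0.9280) = 0.63255
  p_III = 1.99·e^(−1.99·0.58) = 1.99·e^(−1.1542) = 0.627466
Prior × likelihood for each component:
  π_I·p_I = 0.14 × 0.615986 = 0.0862381
  π_II·p_II = 0.18 × 0.63255 = 0.113859
  π_III·p_III = 0.68 × 0.627466 = 0.426677
Denominator: 0.0862381 + 0.113859 + 0.426677 = 0.626774
So the posterior for Group II is 0.113859 / 0.626774 ≈ 0.1817.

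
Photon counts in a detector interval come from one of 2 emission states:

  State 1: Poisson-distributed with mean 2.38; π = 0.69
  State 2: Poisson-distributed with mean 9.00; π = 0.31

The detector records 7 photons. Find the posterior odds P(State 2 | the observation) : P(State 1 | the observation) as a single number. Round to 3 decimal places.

6.624

Only the two components matter; the odds are (π_i f_i(x)) / (π_j f_j(x)).
Poisson probabilities:
  f_1 = e^(−2.38)·2.38^7/7! = 0.00794305
  f_2 = e^(−9.00)·9.00^7/7! = 0.117116
0.036306 / 0.0054807 ≈ 6.624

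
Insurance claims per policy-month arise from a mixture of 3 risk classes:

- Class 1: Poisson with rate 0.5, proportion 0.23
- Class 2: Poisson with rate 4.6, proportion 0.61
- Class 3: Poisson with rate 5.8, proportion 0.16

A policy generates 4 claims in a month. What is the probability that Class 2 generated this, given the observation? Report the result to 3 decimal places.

0.831

P(component k | x) = w_k·f_k(x) / marginal(x), where marginal(x) = Σ_j w_j·f_j(x).
Evaluate each component's likelihood at the observed value:
  L_1 = 0.00157951
  L_2 = 0.187528
  L_3 = 0.142755
Multiply by the mixture weights:
  w_1·L_1 = 0.23 × 0.00157951 = 0.000363287
  w_2·L_2 = 0.61 × 0.187528 = 0.114392
  w_3·L_3 = 0.16 × 0.142755 = 0.0228409
Sum: 0.000363287 + 0.114392 + 0.0228409 = 0.137596
Responsibility of Class 2: 0.114392 / 0.137596 ≈ 0.831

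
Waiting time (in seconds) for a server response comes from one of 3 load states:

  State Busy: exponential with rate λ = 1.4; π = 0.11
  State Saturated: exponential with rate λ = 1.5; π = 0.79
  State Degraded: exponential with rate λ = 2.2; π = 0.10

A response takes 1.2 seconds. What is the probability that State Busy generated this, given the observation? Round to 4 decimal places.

By Bayes' theorem, P(k | x) = P(Z=k) f_k(x) / Σ_j P(Z=j) f_j(x).
Evaluate each component's likelihood at the observed value:
  L_Busy = 1.4·e^(−1.4·1.2) = 1.4·e^(−1.6800) = 0.260924
  L_Saturated = 1.5·e^(−1.5·1.2) = 1.5·e^(−1.8000) = 0.247948
  L_Degraded = 2.2·e^(−2.2·1.2) = 2.2·e^(−2.6400) = 0.156995
Unnormalised posteriors:
  P(Z=Busy)·L_Busy = 0.11 × 0.260924 = 0.0287016
  P(Z=Saturated)·L_Saturated = 0.79 × 0.247948 = 0.195879
  P(Z=Degraded)·L_Degraded = 0.10 × 0.156995 = 0.0156995
Sum: 0.0287016 + 0.195879 + 0.0156995 = 0.24028
P(State Busy | 1.2 seconds) = 0.0287016 / 0.24028 ≈ 0.1195

0.1195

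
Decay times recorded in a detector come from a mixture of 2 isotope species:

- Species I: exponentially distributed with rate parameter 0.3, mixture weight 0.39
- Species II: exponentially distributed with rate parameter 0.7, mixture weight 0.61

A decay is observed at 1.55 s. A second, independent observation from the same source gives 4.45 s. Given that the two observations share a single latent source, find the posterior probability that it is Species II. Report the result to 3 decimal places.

0.436

By Bayes' theorem, P(k | x) = w_k f_k(x) / Σ_j w_j f_j(x).
Since both observations come from the same component, the likelihood for component k is f_k(x₁)·f_k(x₂).
  L_I = [0.188441] × [0.0789475] = 0.0148769
  L_II = [0.236531] × [0.031065] = 0.00734783
Unnormalised posteriors:
  w_I·L_I = 0.39 × 0.0148769 = 0.00580199
  w_II·L_II = 0.61 × 0.00734783 = 0.00448218
Evidence: 0.00580199 + 0.00448218 = 0.0102842
Responsibility of Species II: 0.00448218 / 0.0102842 ≈ 0.436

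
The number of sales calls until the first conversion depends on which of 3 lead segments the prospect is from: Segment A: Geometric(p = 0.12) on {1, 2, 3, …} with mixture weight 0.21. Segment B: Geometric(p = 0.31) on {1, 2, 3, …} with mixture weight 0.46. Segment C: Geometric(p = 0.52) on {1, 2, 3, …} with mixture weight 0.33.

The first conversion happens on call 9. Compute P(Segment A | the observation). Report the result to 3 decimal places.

0.537

Apply Bayes' rule: the posterior for each component is proportional to its prior times its likelihood at x.
Component likelihoods at x = 9:
  f_A = 0.12·(1−0.12)^8 = 0.12·0.359635 = 0.0431561
  f_B = 0.31·(1−0.31)^8 = 0.31·0.0513798 = 0.0159277
  f_C = 0.52·(1−0.52)^8 = 0.52·0.00281793 = 0.00146532
Multiply by the mixture weights:
  π_A·f_A = 0.21 × 0.0431561 = 0.00906279
  π_B·f_B = 0.46 × 0.0159277 = 0.00732676
  π_C·f_C = 0.33 × 0.00146532 = 0.000483556
Sum: 0.00906279 + 0.00732676 + 0.000483556 = 0.0168731
So the posterior for Segment A is 0.00906279 / 0.0168731 ≈ 0.537.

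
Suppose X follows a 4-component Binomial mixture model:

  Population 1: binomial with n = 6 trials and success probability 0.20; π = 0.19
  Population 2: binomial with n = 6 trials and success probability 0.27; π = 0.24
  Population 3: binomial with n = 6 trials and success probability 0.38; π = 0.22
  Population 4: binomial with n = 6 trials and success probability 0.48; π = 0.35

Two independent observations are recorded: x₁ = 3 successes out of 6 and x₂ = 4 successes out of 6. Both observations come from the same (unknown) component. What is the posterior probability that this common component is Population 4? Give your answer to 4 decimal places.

Apply Bayes' rule: the posterior for each component is proportional to its prior times its likelihood at x.
Since both observations come from the same component, the likelihood for component k is f_k(x₁)·f_k(x₂).
  f_1 = [C(6,3)·0.20^3·0.80^3 = 20·0.008·0.512 = 0.08192] × [0.01536] = 0.00125829
  f_2 = [C(6,3)·0.27^3·0.73^3 = 20·0.019683·0.389017 = 0.15314] × [0.0424807] = 0.00650552
  f_3 = [C(6,3)·0.38^3·0.62^3 = 20·0.054872·0.238328 = 0.261551] × [0.120229] = 0.031446
  f_4 = [C(6,3)·0.48^3·0.52^3 = 20·0.110592·0.140608 = 0.311002] × [0.215309] = 0.0669617
Multiply by the mixture weights:
  P(Z=1)·f_1 = 0.19 × 0.00125829 = 0.000239075
  P(Z=2)·f_2 = 0.24 × 0.00650552 = 0.00156132
  P(Z=3)·f_3 = 0.22 × 0.031446 = 0.00691811
  P(Z=4)·f_4 = 0.35 × 0.0669617 = 0.0234366
Evidence: 0.000239075 + 0.00156132 + 0.00691811 + 0.0234366 = 0.0321551
P(Population 4 | x₁, x₂) = 0.0234366 / 0.0321551 ≈ 0.7289

0.7289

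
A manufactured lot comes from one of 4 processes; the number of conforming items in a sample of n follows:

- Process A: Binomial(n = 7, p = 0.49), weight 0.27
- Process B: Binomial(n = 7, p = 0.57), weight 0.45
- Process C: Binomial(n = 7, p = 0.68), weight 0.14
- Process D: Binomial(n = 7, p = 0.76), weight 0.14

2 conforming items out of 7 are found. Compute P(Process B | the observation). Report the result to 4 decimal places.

Posterior ∝ prior × likelihood, so P(k | x) ∝ P(Z=k) f_k(x); normalise over all components.
Binomial probabilities:
  L_A = 0.173965
  L_B = 0.100302
  L_C = 0.0325827
  L_D = 0.00965834
Prior × likelihood for each component:
  P(Z=A)·L_A = 0.27 × 0.173965 = 0.0469706
  P(Z=B)·L_B = 0.45 × 0.100302 = 0.0451361
  P(Z=C)·L_C = 0.14 × 0.0325827 = 0.00456158
  P(Z=D)·L_D = 0.14 × 0.00965834 = 0.00135217
Marginal: 0.0469706 + 0.0451361 + 0.00456158 + 0.00135217 = 0.0980204
Responsibility of Process B: 0.0451361 / 0.0980204 ≈ 0.4605

0.4605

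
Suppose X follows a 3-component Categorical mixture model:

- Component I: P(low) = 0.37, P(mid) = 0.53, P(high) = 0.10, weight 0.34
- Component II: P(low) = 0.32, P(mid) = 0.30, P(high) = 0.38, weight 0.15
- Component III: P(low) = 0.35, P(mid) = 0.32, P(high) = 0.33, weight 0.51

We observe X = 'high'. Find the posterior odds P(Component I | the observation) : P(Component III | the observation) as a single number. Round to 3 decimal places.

0.202

Since P(k|x) ∝ π_k f_k(x), the posterior odds are π_i f_i(x) / (π_j f_j(x)).
Evaluate each component's likelihood at the observed value:
  p_I = P(high | comp) = 0.10
  p_II = P(high | comp) = 0.38
  p_III = P(high | comp) = 0.33
Posterior odds = (π_I·p_I) / (π_III·p_III) = (0.34·0.1) / (0.51·0.33) = 0.034 / 0.1683 ≈ 0.202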